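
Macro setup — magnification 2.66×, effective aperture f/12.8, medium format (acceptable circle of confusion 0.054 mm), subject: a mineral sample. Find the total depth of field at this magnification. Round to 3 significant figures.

0.195 mm

At magnification m, DoF ≈ 2·N_eff·c/m² = 2 × 12.8 × 0.054 / 2.66² = 1.382 / 7.076 ≈ 0.195 mm.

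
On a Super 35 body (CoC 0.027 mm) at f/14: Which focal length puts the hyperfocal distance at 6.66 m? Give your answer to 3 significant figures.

50.0 mm

From H = f²/(N·c) + f, with f ≪ H: f ≈ √(H·N·c) = √(6660 × 14 × 0.027) = √2517.5 ≈ 50.17 mm.
Exact: f² + N·c·f − N·c·H = 0 ⇒ f = (−N·c + √((N·c)² + 4·N·c·H))/2 = (−0.378 + √10070)/2 ≈ 49.986 mm ≈ 50.0 mm.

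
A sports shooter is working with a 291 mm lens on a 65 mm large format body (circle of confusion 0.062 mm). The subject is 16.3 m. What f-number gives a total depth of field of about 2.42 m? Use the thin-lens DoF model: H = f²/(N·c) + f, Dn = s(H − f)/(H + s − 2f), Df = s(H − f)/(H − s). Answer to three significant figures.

Write h = H − f = f²/(N·c). The thin-lens limits are Dn = s·h/(h + (s−f)) and Df = s·h/(h − (s−f)), so DoF = Df − Dn = 2·s·(s−f)·h / (h² − (s−f)²).
That is a quadratic in h: DoF·h² − 2·s·(s−f)·h − DoF·(s−f)² = 0 ⇒ h = (s−f)·(s + √(s² + DoF²)) / DoF = 16009 × (16300 + √(16300² + 2420²)) / 2420 = 16009 × (16300 + 16478.7) / 2420 ≈ 216840 mm.
Then N = f²/(c·h) = 291² / (0.062 × 216840) = 84681 / 13444 ≈ 6.30.

f/6.30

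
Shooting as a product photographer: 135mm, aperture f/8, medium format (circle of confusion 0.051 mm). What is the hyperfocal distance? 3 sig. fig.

44.8 m

Hyperfocal distance H = f²/(N·c) + f = 135²/(8 × 0.051) + 135 = 18225/0.408 + 135 ≈ 44804.1 mm ≈ 44.8 m.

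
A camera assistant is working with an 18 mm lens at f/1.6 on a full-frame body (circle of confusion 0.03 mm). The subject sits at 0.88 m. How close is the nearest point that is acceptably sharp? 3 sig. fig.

0.780 m

Hyperfocal distance H = f²/(N·c) + f = 18²/(1.6 × 0.03) + 18 = 324/0.048 + 18 ≈ 6768.0 mm ≈ 6.768 m.
Near limit Dn = s·(H − f)/(H + s − 2f) = 880 × (6768.0 − 18) / (6768.0 + 880 − 2 × 18) = 880 × 6750.0 / 7612.0 ≈ 780.35 mm ≈ 0.780 m.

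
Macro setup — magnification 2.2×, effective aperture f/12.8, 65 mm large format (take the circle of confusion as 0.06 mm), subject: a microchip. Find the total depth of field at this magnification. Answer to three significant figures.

At magnification m, DoF ≈ 2·N_eff·c/m² = 2 × 12.8 × 0.06 / 2.2² = 1.536 / 4.84 ≈ 0.317 mm.

0.317 mm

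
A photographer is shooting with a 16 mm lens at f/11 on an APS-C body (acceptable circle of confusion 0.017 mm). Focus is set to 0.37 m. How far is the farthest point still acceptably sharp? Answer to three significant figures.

Hyperfocal distance H = f²/(N·c) + f = 16²/(11 × 0.017) + 16 = 256/0.187 + 16 ≈ 1385.0 mm ≈ 1.385 m.
Far limit Df = s·(H − f)/(H − s) = 370 × (1385.0 − 16) / (1385.0 − 370) = 370 × 1369.0 / 1015.0 ≈ 499.05 mm.

499 mm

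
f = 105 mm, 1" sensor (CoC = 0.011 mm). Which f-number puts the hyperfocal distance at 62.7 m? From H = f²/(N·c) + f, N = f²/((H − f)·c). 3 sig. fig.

f/16

Rearrange H = f²/(N·c) + f for N: N = f² / ((H − f)·c).
N = 105² / ((62700 − 105) × 0.011) = 11025 / 688.5 ≈ 16.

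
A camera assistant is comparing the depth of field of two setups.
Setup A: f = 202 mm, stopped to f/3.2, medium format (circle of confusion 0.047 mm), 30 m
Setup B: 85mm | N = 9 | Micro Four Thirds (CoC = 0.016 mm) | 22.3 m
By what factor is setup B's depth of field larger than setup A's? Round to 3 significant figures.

Setup A: H = 202²/(3.2×0.047) + 202 ≈ 271505.2 mm; DoF = Df − Dn = 33701.5 − 27031.1 ≈ 6670.4 mm.
Setup B: H = 85²/(9×0.016) + 85 ≈ 50258.6 mm; DoF = Df − Dn = 40019 − 15456 ≈ 24563 mm.
Ratio = 24563 / 6670.4 ≈ 3.68.

3.68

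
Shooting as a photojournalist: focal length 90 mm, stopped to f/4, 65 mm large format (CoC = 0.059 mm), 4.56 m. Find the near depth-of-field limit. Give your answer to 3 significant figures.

4.03 m

Hyperfocal distance H = f²/(N·c) + f = 90²/(4 × 0.059) + 90 = 8100/0.236 + 90 ≈ 34412.0 mm ≈ 34.41 m.
Near limit Dn = s·(H − f)/(H + s − 2f) = 4560 × (34412.0 − 90) / (34412.0 + 4560 − 2 × 90) = 4560 × 34322.0 / 38792.0 ≈ 4034.6 mm ≈ 4.03 m.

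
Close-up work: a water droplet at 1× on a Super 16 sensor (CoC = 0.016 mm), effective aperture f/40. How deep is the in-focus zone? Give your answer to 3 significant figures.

At magnification m, DoF ≈ 2·N_eff·c/m² = 2 × 40 × 0.016 / 1² = 1.28 / 1 ≈ 1.28 mm.

1.28 mm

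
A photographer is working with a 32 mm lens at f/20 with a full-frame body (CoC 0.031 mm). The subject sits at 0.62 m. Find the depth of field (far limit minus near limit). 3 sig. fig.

Hyperfocal distance H = f²/(N·c) + f = 32²/(20 × 0.031) + 32 = 1024/0.62 + 32 ≈ 1683.6 mm ≈ 1.684 m.
Near limit Dn = s·(H − f)/(H + s − 2f) = 620 × (1683.6 − 32) / (1683.6 + 620 − 2 × 32) = 620 × 1651.6 / 2239.6 ≈ 457.22 mm.
Far limit Df = s·(H − f)/(H − s) = 620 × (1683.6 − 32) / (1683.6 − 620) = 620 × 1651.6 / 1063.6 ≈ 962.76 mm.
Depth of field = Df − Dn = 962.76 − 457.22 ≈ 505.54 mm ≈ 0.506 m.

0.506 m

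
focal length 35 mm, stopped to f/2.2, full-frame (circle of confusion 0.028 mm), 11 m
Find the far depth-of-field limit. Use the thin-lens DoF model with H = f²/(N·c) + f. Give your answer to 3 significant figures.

Hyperfocal distance H = f²/(N·c) + f = 35²/(2.2 × 0.028) + 35 = 1225/0.0616 + 35 ≈ 19921.4 mm ≈ 19.92 m.
Far limit Df = s·(H − f)/(H − s) = 11000 × (19921.4 − 35) / (19921.4 − 11000) = 11000 × 19886.4 / 8921.4 ≈ 24520 mm ≈ 24.5 m.

24.5 m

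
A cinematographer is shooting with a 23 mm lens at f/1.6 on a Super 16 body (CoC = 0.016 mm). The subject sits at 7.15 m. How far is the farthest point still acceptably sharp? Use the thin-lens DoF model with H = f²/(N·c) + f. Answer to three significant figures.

10.9 m

Hyperfocal distance H = f²/(N·c) + f = 23²/(1.6 × 0.016) + 23 = 529/0.0256 + 23 ≈ 20687.1 mm ≈ 20.69 m.
Far limit Df = s·(H − f)/(H − s) = 7150 × (20687.1 − 23) / (20687.1 − 7150) = 7150 × 20664.1 / 13537.1 ≈ 10914 mm ≈ 10.9 m.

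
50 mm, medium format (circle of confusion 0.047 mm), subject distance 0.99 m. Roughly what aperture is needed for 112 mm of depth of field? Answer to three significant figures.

Write h = H − f = f²/(N·c). The thin-lens limits are Dn = s·h/(h + (s−f)) and Df = s·h/(h − (s−f)), so DoF = Df − Dn = 2·s·(s−f)·h / (h² − (s−f)²).
That is a quadratic in h: DoF·h² − 2·s·(s−f)·h − DoF·(s−f)² = 0 ⇒ h = (s−f)·(s + √(s² + DoF²)) / DoF = 940 × (990 + √(990² + 112²)) / 112 = 940 × (990 + 996.315) / 112 ≈ 16671 mm.
Then N = f²/(c·h) = 50² / (0.047 × 16671) = 2500 / 783.53 ≈ 3.19.

f/3.19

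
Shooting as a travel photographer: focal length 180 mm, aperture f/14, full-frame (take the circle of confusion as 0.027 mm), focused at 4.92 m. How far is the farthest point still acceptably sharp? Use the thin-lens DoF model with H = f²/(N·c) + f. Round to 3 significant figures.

5.21 m

Hyperfocal distance H = f²/(N·c) + f = 180²/(14 × 0.027) + 180 = 32400/0.378 + 180 ≈ 85894.3 mm ≈ 85.89 m.
Far limit Df = s·(H − f)/(H − s) = 4920 × (85894.3 − 180) / (85894.3 − 4920) = 4920 × 85714.3 / 80974.3 ≈ 5208.0 mm ≈ 5.21 m.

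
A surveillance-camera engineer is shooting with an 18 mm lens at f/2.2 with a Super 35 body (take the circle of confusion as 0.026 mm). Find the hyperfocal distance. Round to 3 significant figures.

5.68 m

Hyperfocal distance H = f²/(N·c) + f = 18²/(2.2 × 0.026) + 18 = 324/0.0572 + 18 ≈ 5682.3 mm ≈ 5.68 m.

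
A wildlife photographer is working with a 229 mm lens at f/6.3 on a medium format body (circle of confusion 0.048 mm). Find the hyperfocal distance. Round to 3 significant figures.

Hyperfocal distance H = f²/(N·c) + f = 229²/(6.3 × 0.048) + 229 = 52441/0.3024 + 229 ≈ 173645.0 mm ≈ 174 m.

174 m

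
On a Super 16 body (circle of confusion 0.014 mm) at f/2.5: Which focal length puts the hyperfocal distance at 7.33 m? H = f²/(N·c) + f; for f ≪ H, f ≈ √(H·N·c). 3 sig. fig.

From H = f²/(N·c) + f, with f ≪ H: f ≈ √(H·N·c) = √(7330 × 2.5 × 0.014) = √256.55 ≈ 16.02 mm.
The +f correction barely moves this — solving exactly, f² + N·c·f − N·c·H = 0 ⇒ f = (−N·c + √((N·c)² + 4·N·c·H))/2 = (−0.035 + √1026.2)/2 ≈ 16.000 mm, so f ≈ 16.0 mm.

16.0 mm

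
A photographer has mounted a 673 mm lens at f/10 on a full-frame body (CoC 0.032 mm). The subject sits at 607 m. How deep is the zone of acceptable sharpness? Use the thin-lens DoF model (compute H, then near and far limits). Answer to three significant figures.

637 m

Hyperfocal distance H = f²/(N·c) + f = 673²/(10 × 0.032) + 673 = 452929/0.32 + 673 ≈ 1416076.1 mm ≈ 1416 m.
Near limit Dn = s·(H − f)/(H + s − 2f) = 607000 × (1416076.1 − 673) / (1416076.1 + 607000 − 2 × 673) = 607000 × 1415403.1 / 2021730.1 ≈ 424958 mm.
Far limit Df = s·(H − f)/(H − s) = 607000 × (1416076.1 − 673) / (1416076.1 − 607000) = 607000 × 1415403.1 / 809076.1 ≈ 1061890 mm.
Depth of field = Df − Dn = 1061890 − 424958 ≈ 636932 mm ≈ 637 m.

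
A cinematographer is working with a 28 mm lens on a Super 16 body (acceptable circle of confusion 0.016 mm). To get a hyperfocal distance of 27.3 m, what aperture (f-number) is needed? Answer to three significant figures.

Rearrange H = f²/(N·c) + f for N: N = f² / ((H − f)·c).
N = 28² / ((27300 − 28) × 0.016) = 784 / 436.4 ≈ 1.80.

f/1.80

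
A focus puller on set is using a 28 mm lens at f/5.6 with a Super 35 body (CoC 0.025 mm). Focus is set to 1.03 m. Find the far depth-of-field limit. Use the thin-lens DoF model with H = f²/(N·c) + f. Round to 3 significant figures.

1.25 m

Hyperfocal distance H = f²/(N·c) + f = 28²/(5.6 × 0.025) + 28 = 784/0.14 + 28 ≈ 5628.0 mm ≈ 5.628 m.
Far limit Df = s·(H − f)/(H − s) = 1030 × (5628.0 − 28) / (5628.0 − 1030) = 1030 × 5600.0 / 4598.0 ≈ 1254.5 mm ≈ 1.25 m.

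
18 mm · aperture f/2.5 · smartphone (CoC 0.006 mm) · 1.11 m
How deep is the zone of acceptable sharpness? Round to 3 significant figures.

113 mm

Hyperfocal distance H = f²/(N·c) + f = 18²/(2.5 × 0.006) + 18 = 324/0.015 + 18 ≈ 21618.0 mm ≈ 21.62 m.
Near limit Dn = s·(H − f)/(H + s − 2f) = 1110 × (21618.0 − 18) / (21618.0 + 1110 − 2 × 18) = 1110 × 21600.0 / 22692.0 ≈ 1056.58 mm.
Far limit Df = s·(H − f)/(H − s) = 1110 × (21618.0 − 18) / (21618.0 − 1110) = 1110 × 21600.0 / 20508.0 ≈ 1169.10 mm.
Depth of field = Df − Dn = 1169.10 − 1056.58 ≈ 112.52 mm.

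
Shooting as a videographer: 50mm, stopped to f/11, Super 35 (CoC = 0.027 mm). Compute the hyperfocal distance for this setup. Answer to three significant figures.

Hyperfocal distance H = f²/(N·c) + f = 50²/(11 × 0.027) + 50 = 2500/0.297 + 50 ≈ 8467.5 mm ≈ 8.47 m.

8.47 m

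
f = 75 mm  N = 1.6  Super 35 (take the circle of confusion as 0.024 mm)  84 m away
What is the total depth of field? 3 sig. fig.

143 m

Hyperfocal distance H = f²/(N·c) + f = 75²/(1.6 × 0.024) + 75 = 5625/0.0384 + 75 ≈ 146559.4 mm ≈ 146.6 m.
Near limit Dn = s·(H − f)/(H + s − 2f) = 84000 × (146559.4 − 75) / (146559.4 + 84000 − 2 × 75) = 84000 × 146484.4 / 230409.4 ≈ 53404 mm.
Far limit Df = s·(H − f)/(H − s) = 84000 × (146559.4 − 75) / (146559.4 − 84000) = 84000 × 146484.4 / 62559.4 ≈ 196688 mm.
Depth of field = Df − Dn = 196688 − 53404 ≈ 143284 mm ≈ 143 m.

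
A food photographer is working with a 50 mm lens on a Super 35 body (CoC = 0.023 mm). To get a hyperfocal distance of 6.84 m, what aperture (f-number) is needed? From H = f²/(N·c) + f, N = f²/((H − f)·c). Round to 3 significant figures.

Rearrange H = f²/(N·c) + f for N: N = f² / ((H − f)·c).
N = 50² / ((6840 − 50) × 0.023) = 2500 / 156.2 ≈ 16.

f/16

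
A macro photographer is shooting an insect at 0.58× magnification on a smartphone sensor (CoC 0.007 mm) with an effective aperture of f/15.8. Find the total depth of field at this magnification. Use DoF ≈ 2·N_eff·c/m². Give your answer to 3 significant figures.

0.658 mm

At magnification m, DoF ≈ 2·N_eff·c/m² = 2 × 15.8 × 0.007 / 0.58² = 0.2212 / 0.3364 ≈ 0.658 mm.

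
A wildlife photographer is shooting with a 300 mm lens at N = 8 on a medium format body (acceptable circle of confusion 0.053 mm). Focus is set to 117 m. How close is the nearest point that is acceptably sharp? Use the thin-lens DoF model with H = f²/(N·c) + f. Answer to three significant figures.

75.5 m

Hyperfocal distance H = f²/(N·c) + f = 300²/(8 × 0.053) + 300 = 90000/0.424 + 300 ≈ 212564.2 mm ≈ 212.6 m.
Near limit Dn = s·(H − f)/(H + s − 2f) = 117000 × (212564.2 − 300) / (212564.2 + 117000 − 2 × 300) = 117000 × 212264.2 / 328964.2 ≈ 75494 mm ≈ 75.5 m.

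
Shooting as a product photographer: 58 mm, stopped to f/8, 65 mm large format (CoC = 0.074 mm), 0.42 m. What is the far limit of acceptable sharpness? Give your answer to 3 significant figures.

449 mm

Hyperfocal distance H = f²/(N·c) + f = 58²/(8 × 0.074) + 58 = 3364/0.592 + 58 ≈ 5740.4 mm ≈ 5.740 m.
Far limit Df = s·(H − f)/(H − s) = 420 × (5740.4 − 58) / (5740.4 − 420) = 420 × 5682.4 / 5320.4 ≈ 448.58 mm.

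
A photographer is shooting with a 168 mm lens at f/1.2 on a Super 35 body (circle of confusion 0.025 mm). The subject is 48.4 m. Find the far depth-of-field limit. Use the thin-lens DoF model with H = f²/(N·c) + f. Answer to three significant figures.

51.0 m

Hyperfocal distance H = f²/(N·c) + f = 168²/(1.2 × 0.025) + 168 = 28224/0.03 + 168 ≈ 940968.0 mm ≈ 941.0 m.
Far limit Df = s·(H − f)/(H − s) = 48400 × (940968.0 − 168) / (940968.0 − 48400) = 48400 × 940800.0 / 892568.0 ≈ 51015 mm ≈ 51.0 m.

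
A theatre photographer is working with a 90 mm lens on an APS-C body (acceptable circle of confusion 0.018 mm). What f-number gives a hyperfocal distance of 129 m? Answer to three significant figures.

Rearrange H = f²/(N·c) + f for N: N = f² / ((H − f)·c).
N = 90² / ((129000 − 90) × 0.018) = 8100 / 2320 ≈ 3.49.

f/3.49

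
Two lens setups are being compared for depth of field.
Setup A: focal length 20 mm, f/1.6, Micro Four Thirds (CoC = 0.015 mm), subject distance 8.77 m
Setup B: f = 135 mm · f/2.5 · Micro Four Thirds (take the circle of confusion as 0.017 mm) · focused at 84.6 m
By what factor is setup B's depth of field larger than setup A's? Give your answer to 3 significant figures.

Setup A: H = 20²/(1.6×0.015) + 20 ≈ 16686.7 mm; DoF = Df − Dn = 18463 − 5751 ≈ 12712 mm.
Setup B: H = 135²/(2.5×0.017) + 135 ≈ 428958.5 mm; DoF = Df − Dn = 105351 − 70679 ≈ 34672 mm.
Ratio = 34672 / 12712 ≈ 2.73.

2.73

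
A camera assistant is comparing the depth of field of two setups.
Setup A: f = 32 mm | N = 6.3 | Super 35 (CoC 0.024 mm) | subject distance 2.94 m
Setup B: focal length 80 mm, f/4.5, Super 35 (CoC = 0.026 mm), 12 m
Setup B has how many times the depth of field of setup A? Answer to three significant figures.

Setup A: H = 32²/(6.3×0.024) + 32 ≈ 6804.5 mm; DoF = Df − Dn = 5152.3 − 2056.8 ≈ 3095.5 mm.
Setup B: H = 80²/(4.5×0.026) + 80 ≈ 54780.9 mm; DoF = Df − Dn = 15343.6 − 9852.9 ≈ 5490.7 mm.
Ratio = 5490.7 / 3095.5 ≈ 1.77.

1.77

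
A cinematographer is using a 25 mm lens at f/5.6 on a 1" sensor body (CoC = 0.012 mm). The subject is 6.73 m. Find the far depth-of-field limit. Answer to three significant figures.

Hyperfocal distance H = f²/(N·c) + f = 25²/(5.6 × 0.012) + 25 = 625/0.0672 + 25 ≈ 9325.6 mm ≈ 9.326 m.
Far limit Df = s·(H − f)/(H − s) = 6730 × (9325.6 − 25) / (9325.6 − 6730) = 6730 × 9300.6 / 2595.6 ≈ 24115 mm ≈ 24.1 m.

24.1 m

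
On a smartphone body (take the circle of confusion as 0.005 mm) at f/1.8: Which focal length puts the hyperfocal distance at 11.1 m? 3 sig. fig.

From H = f²/(N·c) + f, with f ≪ H: f ≈ √(H·N·c) = √(11100 × 1.8 × 0.005) = √99.900 ≈ 9.995 mm.
Exact: f² + N·c·f − N·c·H = 0 ⇒ f = (−N·c + √((N·c)² + 4·N·c·H))/2 = (−0.009 + √399.60)/2 ≈ 9.9905 mm ≈ 9.99 mm.

9.99 mm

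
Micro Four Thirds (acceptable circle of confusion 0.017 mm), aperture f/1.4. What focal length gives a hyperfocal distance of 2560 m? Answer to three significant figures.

From H = f²/(N·c) + f, with f ≪ H: f ≈ √(H·N·c) = √(2560000 × 1.4 × 0.017) = √60928 ≈ 246.8 mm.
The +f correction barely moves this — solving exactly, f² + N·c·f − N·c·H = 0 ⇒ f = (−N·c + √((N·c)² + 4·N·c·H))/2 = (−0.0238 + √243712)/2 ≈ 246.82 mm, so f ≈ 247 mm.

247 mm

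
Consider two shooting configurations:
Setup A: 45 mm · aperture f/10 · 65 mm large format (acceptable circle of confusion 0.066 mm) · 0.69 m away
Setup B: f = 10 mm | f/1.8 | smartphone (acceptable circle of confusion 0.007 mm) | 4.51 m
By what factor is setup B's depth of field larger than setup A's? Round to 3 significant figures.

Setup A: H = 45²/(10×0.066) + 45 ≈ 3113.2 mm; DoF = Df − Dn = 873.66 − 570.14 ≈ 303.52 mm.
Setup B: H = 10²/(1.8×0.007) + 10 ≈ 7946.5 mm; DoF = Df − Dn = 10415.7 − 2878.1 ≈ 7537.6 mm.
Ratio = 7537.6 / 303.52 ≈ 24.8.

24.8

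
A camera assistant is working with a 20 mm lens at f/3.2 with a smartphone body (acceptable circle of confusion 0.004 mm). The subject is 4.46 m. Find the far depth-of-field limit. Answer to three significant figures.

Hyperfocal distance H = f²/(N·c) + f = 20²/(3.2 × 0.004) + 20 = 400/0.0128 + 20 ≈ 31270.0 mm ≈ 31.27 m.
Far limit Df = s·(H − f)/(H − s) = 4460 × (31270.0 − 20) / (31270.0 − 4460) = 4460 × 31250.0 / 26810.0 ≈ 5198.6 mm ≈ 5.20 m.

5.20 m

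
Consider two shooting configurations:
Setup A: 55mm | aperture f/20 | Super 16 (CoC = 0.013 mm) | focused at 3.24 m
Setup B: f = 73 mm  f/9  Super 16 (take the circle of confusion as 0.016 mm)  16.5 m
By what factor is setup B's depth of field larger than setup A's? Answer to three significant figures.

9.51

Setup A: H = 55²/(20×0.013) + 55 ≈ 11689.6 mm; DoF = Df − Dn = 4461.3 − 2543.7 ≈ 1917.6 mm.
Setup B: H = 73²/(9×0.016) + 73 ≈ 37079.9 mm; DoF = Df − Dn = 29670 − 11427 ≈ 18243 mm.
Ratio = 18243 / 1917.6 ≈ 9.51.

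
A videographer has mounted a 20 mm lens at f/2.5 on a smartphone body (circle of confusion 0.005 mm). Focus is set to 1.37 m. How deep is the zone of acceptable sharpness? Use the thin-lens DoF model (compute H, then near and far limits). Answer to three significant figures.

116 mm

Hyperfocal distance H = f²/(N·c) + f = 20²/(2.5 × 0.005) + 20 = 400/0.0125 + 20 ≈ 32020.0 mm ≈ 32.02 m.
Near limit Dn = s·(H − f)/(H + s − 2f) = 1370 × (32020.0 − 20) / (32020.0 + 1370 − 2 × 20) = 1370 × 32000.0 / 33350.0 ≈ 1314.54 mm.
Far limit Df = s·(H − f)/(H − s) = 1370 × (32020.0 − 20) / (32020.0 − 1370) = 1370 × 32000.0 / 30650.0 ≈ 1430.34 mm.
Depth of field = Df − Dn = 1430.34 − 1314.54 ≈ 115.80 mm.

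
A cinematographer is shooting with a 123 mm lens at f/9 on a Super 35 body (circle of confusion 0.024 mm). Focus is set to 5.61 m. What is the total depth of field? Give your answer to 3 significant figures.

0.884 m

Hyperfocal distance H = f²/(N·c) + f = 123²/(9 × 0.024) + 123 = 15129/0.216 + 123 ≈ 70164.7 mm ≈ 70.16 m.
Near limit Dn = s·(H − f)/(H + s − 2f) = 5610 × (70164.7 − 123) / (70164.7 + 5610 − 2 × 123) = 5610 × 70041.7 / 75528.7 ≈ 5202.45 mm.
Far limit Df = s·(H − f)/(H − s) = 5610 × (70164.7 − 123) / (70164.7 − 5610) = 5610 × 70041.7 / 64554.7 ≈ 6086.84 mm.
Depth of field = Df − Dn = 6086.84 − 5202.45 ≈ 884.39 mm ≈ 0.884 m.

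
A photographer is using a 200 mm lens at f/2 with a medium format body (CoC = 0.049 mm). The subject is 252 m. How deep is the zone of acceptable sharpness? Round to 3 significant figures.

Hyperfocal distance H = f²/(N·c) + f = 200²/(2 × 0.049) + 200 = 40000/0.098 + 200 ≈ 408363.3 mm ≈ 408.4 m.
Near limit Dn = s·(H − f)/(H + s − 2f) = 252000 × (408363.3 − 200) / (408363.3 + 252000 − 2 × 200) = 252000 × 408163.3 / 659963.3 ≈ 155853 mm.
Far limit Df = s·(H − f)/(H − s) = 252000 × (408363.3 − 200) / (408363.3 − 252000) = 252000 × 408163.3 / 156363.3 ≈ 657809 mm.
Depth of field = Df − Dn = 657809 − 155853 ≈ 501956 mm ≈ 502 m.

502 m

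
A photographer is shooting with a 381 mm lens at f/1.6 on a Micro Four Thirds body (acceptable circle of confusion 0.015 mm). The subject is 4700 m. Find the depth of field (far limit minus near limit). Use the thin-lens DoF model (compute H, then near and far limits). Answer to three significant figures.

18400 m

Hyperfocal distance H = f²/(N·c) + f = 381²/(1.6 × 0.015) + 381 = 145161/0.024 + 381 ≈ 6048756.0 mm ≈ 6049 m.
Near limit Dn = s·(H − f)/(H + s − 2f) = 4700000 × (6048756.0 − 381) / (6048756.0 + 4700000 − 2 × 381) = 4700000 × 6048375.0 / 10747994.0 ≈ 2644899 mm.
Far limit Df = s·(H − f)/(H − s) = 4700000 × (6048756.0 − 381) / (6048756.0 − 4700000) = 4700000 × 6048375.0 / 1348756.0 ≈ 21076727 mm.
Depth of field = Df − Dn = 21076727 − 2644899 ≈ 18431828 mm ≈ 18400 m.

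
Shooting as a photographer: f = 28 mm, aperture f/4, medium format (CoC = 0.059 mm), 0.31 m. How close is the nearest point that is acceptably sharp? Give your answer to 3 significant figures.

Hyperfocal distance H = f²/(N·c) + f = 28²/(4 × 0.059) + 28 = 784/0.236 + 28 ≈ 3350.0 mm ≈ 3.350 m.
Near limit Dn = s·(H − f)/(H + s − 2f) = 310 × (3350.0 − 28) / (3350.0 + 310 − 2 × 28) = 310 × 3322.0 / 3604.0 ≈ 285.74 mm.

286 mm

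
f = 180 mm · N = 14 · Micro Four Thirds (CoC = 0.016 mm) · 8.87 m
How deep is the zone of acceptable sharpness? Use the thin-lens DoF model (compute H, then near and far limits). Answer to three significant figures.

1.07 m

Hyperfocal distance H = f²/(N·c) + f = 180²/(14 × 0.016) + 180 = 32400/0.224 + 180 ≈ 144822.9 mm ≈ 144.8 m.
Near limit Dn = s·(H − f)/(H + s − 2f) = 8870 × (144822.9 − 180) / (144822.9 + 8870 − 2 × 180) = 8870 × 144642.9 / 153332.9 ≈ 8367.3 mm.
Far limit Df = s·(H − f)/(H − s) = 8870 × (144822.9 − 180) / (144822.9 − 8870) = 8870 × 144642.9 / 135952.9 ≈ 9437.0 mm.
Depth of field = Df − Dn = 9437.0 − 8367.3 ≈ 1069.7 mm ≈ 1.07 m.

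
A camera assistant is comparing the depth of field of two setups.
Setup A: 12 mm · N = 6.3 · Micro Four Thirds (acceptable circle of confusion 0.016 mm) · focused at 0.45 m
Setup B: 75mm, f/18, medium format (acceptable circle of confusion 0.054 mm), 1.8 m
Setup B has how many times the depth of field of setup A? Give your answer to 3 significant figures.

3.87

Setup A: H = 12²/(6.3×0.016) + 12 ≈ 1440.6 mm; DoF = Df − Dn = 648.98 − 344.41 ≈ 304.57 mm.
Setup B: H = 75²/(18×0.054) + 75 ≈ 5862.0 mm; DoF = Df − Dn = 2564.4 − 1386.7 ≈ 1177.7 mm.
Ratio = 1177.7 / 304.57 ≈ 3.87.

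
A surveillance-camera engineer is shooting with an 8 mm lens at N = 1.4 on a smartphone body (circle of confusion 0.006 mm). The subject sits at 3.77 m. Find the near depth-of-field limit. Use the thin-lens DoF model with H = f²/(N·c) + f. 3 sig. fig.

Hyperfocal distance H = f²/(N·c) + f = 8²/(1.4 × 0.006) + 8 = 64/0.0084 + 8 ≈ 7627.0 mm ≈ 7.627 m.
Near limit Dn = s·(H − f)/(H + s − 2f) = 3770 × (7627.0 − 8) / (7627.0 + 3770 − 2 × 8) = 3770 × 7619.0 / 11381.0 ≈ 2523.8 mm ≈ 2.52 m.

2.52 m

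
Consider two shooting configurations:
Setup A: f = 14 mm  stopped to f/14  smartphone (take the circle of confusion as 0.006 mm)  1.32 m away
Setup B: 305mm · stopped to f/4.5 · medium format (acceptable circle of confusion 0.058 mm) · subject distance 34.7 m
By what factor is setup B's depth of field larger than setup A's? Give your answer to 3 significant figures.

3.14

Setup A: H = 14²/(14×0.006) + 14 ≈ 2347.3 mm; DoF = Df − Dn = 2998.1 − 846.3 ≈ 2151.8 mm.
Setup B: H = 305²/(4.5×0.058) + 305 ≈ 356722.6 mm; DoF = Df − Dn = 38406.3 − 31646.1 ≈ 6760.2 mm.
Ratio = 6760.2 / 2151.8 ≈ 3.14.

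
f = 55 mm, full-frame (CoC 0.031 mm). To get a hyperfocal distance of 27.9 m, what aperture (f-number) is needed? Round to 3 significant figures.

Rearrange H = f²/(N·c) + f for N: N = f² / ((H − f)·c).
N = 55² / ((27900 − 55) × 0.031) = 3025 / 863.2 ≈ 3.50.

f/3.50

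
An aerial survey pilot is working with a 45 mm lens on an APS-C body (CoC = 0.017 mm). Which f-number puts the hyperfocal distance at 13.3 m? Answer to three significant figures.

f/8.99

Rearrange H = f²/(N·c) + f for N: N = f² / ((H − f)·c).
N = 45² / ((13300 − 45) × 0.017) = 2025 / 225.3 ≈ 8.99.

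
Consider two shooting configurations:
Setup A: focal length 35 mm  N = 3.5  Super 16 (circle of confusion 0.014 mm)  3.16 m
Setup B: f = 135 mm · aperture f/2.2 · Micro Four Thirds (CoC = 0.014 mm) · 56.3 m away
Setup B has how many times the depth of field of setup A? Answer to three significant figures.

13.4

Setup A: H = 35²/(3.5×0.014) + 35 ≈ 25035.0 mm; DoF = Df − Dn = 3611.43 − 2808.89 ≈ 802.54 mm.
Setup B: H = 135²/(2.2×0.014) + 135 ≈ 591855.8 mm; DoF = Df − Dn = 62204 − 51419 ≈ 10785 mm.
Ratio = 10785 / 802.54 ≈ 13.4.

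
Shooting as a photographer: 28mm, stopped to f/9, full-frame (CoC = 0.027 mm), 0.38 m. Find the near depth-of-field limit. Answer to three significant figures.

Hyperfocal distance H = f²/(N·c) + f = 28²/(9 × 0.027) + 28 = 784/0.243 + 28 ≈ 3254.3 mm ≈ 3.254 m.
Near limit Dn = s·(H − f)/(H + s − 2f) = 380 × (3254.3 − 28) / (3254.3 + 380 − 2 × 28) = 380 × 3226.3 / 3578.3 ≈ 342.62 mm.

343 mm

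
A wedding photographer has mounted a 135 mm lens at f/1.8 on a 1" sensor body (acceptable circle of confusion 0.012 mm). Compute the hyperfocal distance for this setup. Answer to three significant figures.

844 m

Hyperfocal distance H = f²/(N·c) + f = 135²/(1.8 × 0.012) + 135 = 18225/0.0216 + 135 ≈ 843885.0 mm ≈ 844 m.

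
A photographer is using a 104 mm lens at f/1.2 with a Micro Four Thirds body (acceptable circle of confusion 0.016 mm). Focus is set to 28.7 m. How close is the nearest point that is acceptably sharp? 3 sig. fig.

27.3 m

Hyperfocal distance H = f²/(N·c) + f = 104²/(1.2 × 0.016) + 104 = 10816/0.0192 + 104 ≈ 563437.3 mm ≈ 563.4 m.
Near limit Dn = s·(H − f)/(H + s − 2f) = 28700 × (563437.3 − 104) / (563437.3 + 28700 − 2 × 104) = 28700 × 563333.3 / 591929.3 ≈ 27314 mm ≈ 27.3 m.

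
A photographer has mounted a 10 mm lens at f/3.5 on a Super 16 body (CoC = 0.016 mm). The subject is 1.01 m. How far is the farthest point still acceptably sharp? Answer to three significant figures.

Hyperfocal distance H = f²/(N·c) + f = 10²/(3.5 × 0.016) + 10 = 100/0.056 + 10 ≈ 1795.7 mm ≈ 1.796 m.
Far limit Df = s·(H − f)/(H − s) = 1010 × (1795.7 − 10) / (1795.7 − 1010) = 1010 × 1785.7 / 785.7 ≈ 2295.5 mm ≈ 2.30 m.

2.30 m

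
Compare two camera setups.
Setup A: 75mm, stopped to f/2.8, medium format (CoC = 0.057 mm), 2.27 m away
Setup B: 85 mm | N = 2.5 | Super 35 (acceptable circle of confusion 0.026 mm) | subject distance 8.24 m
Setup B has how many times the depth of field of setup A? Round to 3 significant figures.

Setup A: H = 75²/(2.8×0.057) + 75 ≈ 35319.4 mm; DoF = Df − Dn = 2420.76 − 2136.91 ≈ 283.85 mm.
Setup B: H = 85²/(2.5×0.026) + 85 ≈ 111238.8 mm; DoF = Df − Dn = 8892.4 − 7676.8 ≈ 1215.6 mm.
Ratio = 1215.6 / 283.85 ≈ 4.28.

4.28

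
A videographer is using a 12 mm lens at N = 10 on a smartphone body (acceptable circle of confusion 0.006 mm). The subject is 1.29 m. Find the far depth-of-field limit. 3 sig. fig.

2.76 m

Hyperfocal distance H = f²/(N·c) + f = 12²/(10 × 0.006) + 12 = 144/0.06 + 12 ≈ 2412.0 mm ≈ 2.412 m.
Far limit Df = s·(H − f)/(H − s) = 1290 × (2412.0 − 12) / (2412.0 − 1290) = 1290 × 2400.0 / 1122.0 ≈ 2759.4 mm ≈ 2.76 m.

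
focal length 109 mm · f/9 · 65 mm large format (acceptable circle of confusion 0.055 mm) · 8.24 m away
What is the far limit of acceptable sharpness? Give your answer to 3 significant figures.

12.5 m

Hyperfocal distance H = f²/(N·c) + f = 109²/(9 × 0.055) + 109 = 11881/0.495 + 109 ≈ 24111.0 mm ≈ 24.11 m.
Far limit Df = s·(H − f)/(H − s) = 8240 × (24111.0 − 109) / (24111.0 − 8240) = 8240 × 24002.0 / 15871.0 ≈ 12461 mm ≈ 12.5 m.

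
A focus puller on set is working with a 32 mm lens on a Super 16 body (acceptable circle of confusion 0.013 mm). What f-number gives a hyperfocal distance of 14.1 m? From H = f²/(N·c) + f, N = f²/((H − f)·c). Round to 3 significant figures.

Rearrange H = f²/(N·c) + f for N: N = f² / ((H − f)·c).
N = 32² / ((14100 − 32) × 0.013) = 1024 / 182.9 ≈ 5.60.

f/5.60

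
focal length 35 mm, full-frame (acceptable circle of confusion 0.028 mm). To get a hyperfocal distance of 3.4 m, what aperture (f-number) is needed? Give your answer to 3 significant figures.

Rearrange H = f²/(N·c) + f for N: N = f² / ((H − f)·c).
N = 35² / ((3400 − 35) × 0.028) = 1225 / 94.22 ≈ 13.

f/13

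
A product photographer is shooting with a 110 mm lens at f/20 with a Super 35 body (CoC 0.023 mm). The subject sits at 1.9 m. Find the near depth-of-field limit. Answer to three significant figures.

1.78 m

Hyperfocal distance H = f²/(N·c) + f = 110²/(20 × 0.023) + 110 = 12100/0.46 + 110 ≈ 26414.3 mm ≈ 26.41 m.
Near limit Dn = s·(H − f)/(H + s − 2f) = 1900 × (26414.3 − 110) / (26414.3 + 1900 − 2 × 110) = 1900 × 26304.3 / 28094.3 ≈ 1778.9 mm ≈ 1.78 m.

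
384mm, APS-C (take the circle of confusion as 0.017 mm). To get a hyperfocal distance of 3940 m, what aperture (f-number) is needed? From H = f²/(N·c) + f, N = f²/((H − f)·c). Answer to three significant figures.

f/2.20

Rearrange H = f²/(N·c) + f for N: N = f² / ((H − f)·c).
N = 384² / ((3940000 − 384) × 0.017) = 147456 / 66973 ≈ 2.20.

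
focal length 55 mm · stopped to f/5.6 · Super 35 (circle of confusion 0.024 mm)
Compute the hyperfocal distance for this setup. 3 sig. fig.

22.6 m

Hyperfocal distance H = f²/(N·c) + f = 55²/(5.6 × 0.024) + 55 = 3025/0.1344 + 55 ≈ 22562.4 mm ≈ 22.6 m.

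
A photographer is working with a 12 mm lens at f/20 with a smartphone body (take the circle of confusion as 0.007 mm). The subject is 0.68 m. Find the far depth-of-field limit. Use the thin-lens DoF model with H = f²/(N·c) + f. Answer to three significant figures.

Hyperfocal distance H = f²/(N·c) + f = 12²/(20 × 0.007) + 12 = 144/0.14 + 12 ≈ 1040.6 mm ≈ 1.041 m.
Far limit Df = s·(H − f)/(H − s) = 680 × (1040.6 − 12) / (1040.6 − 680) = 680 × 1028.6 / 360.6 ≈ 1939.8 mm ≈ 1.94 m.

1.94 m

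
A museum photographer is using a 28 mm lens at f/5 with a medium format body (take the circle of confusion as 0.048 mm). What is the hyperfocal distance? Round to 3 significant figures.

3.29 m

Hyperfocal distance H = f²/(N·c) + f = 28²/(5 × 0.048) + 28 = 784/0.24 + 28 ≈ 3294.7 mm ≈ 3.29 m.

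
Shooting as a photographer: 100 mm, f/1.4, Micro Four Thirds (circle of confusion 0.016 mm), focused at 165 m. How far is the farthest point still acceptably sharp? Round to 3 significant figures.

Hyperfocal distance H = f²/(N·c) + f = 100²/(1.4 × 0.016) + 100 = 10000/0.0224 + 100 ≈ 446528.6 mm ≈ 446.5 m.
Far limit Df = s·(H − f)/(H − s) = 165000 × (446528.6 − 100) / (446528.6 − 165000) = 165000 × 446428.6 / 281528.6 ≈ 261646 mm ≈ 262 m.

262 m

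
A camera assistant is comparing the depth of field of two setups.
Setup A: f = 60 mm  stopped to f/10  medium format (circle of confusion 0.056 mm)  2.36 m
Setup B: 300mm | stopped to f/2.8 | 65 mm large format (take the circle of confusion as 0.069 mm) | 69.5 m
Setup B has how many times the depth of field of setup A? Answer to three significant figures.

Setup A: H = 60²/(10×0.056) + 60 ≈ 6488.6 mm; DoF = Df − Dn = 3674.7 − 1738.1 ≈ 1936.6 mm.
Setup B: H = 300²/(2.8×0.069) + 300 ≈ 466138.5 mm; DoF = Df − Dn = 81625 − 60511 ≈ 21114 mm.
Ratio = 21114 / 1936.6 ≈ 10.9.

10.9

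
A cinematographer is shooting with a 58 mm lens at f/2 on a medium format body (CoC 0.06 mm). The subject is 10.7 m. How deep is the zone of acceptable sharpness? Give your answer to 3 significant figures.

Hyperfocal distance H = f²/(N·c) + f = 58²/(2 × 0.06) + 58 = 3364/0.12 + 58 ≈ 28091.3 mm ≈ 28.09 m.
Near limit Dn = s·(H − f)/(H + s − 2f) = 10700 × (28091.3 − 58) / (28091.3 + 10700 − 2 × 58) = 10700 × 28033.3 / 38675.3 ≈ 7755.8 mm.
Far limit Df = s·(H − f)/(H − s) = 10700 × (28091.3 − 58) / (28091.3 − 10700) = 10700 × 28033.3 / 17391.3 ≈ 17247.5 mm.
Depth of field = Df − Dn = 17247.5 − 7755.8 ≈ 9491.7 mm ≈ 9.49 m.

9.49 m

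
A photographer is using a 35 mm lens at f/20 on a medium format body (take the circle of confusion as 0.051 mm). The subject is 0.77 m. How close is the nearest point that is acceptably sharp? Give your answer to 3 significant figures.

478 mm

Hyperfocal distance H = f²/(N·c) + f = 35²/(20 × 0.051) + 35 = 1225/1.02 + 35 ≈ 1236.0 mm ≈ 1.236 m.
Near limit Dn = s·(H − f)/(H + s − 2f) = 770 × (1236.0 − 35) / (1236.0 + 770 − 2 × 35) = 770 × 1201.0 / 1936.0 ≈ 477.67 mm.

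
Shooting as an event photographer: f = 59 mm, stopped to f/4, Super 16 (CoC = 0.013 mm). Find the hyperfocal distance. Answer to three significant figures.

Hyperfocal distance H = f²/(N·c) + f = 59²/(4 × 0.013) + 59 = 3481/0.052 + 59 ≈ 67001.3 mm ≈ 67.0 m.

67.0 m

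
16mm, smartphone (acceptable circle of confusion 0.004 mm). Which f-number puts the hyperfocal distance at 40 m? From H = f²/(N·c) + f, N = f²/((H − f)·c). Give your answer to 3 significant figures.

Rearrange H = f²/(N·c) + f for N: N = f² / ((H − f)·c).
N = 16² / ((40000 − 16) × 0.004) = 256 / 159.9 ≈ 1.60.

f/1.60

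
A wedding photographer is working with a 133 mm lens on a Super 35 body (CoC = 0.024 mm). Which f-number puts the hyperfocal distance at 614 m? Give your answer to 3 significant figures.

f/1.20

Rearrange H = f²/(N·c) + f for N: N = f² / ((H − f)·c).
N = 133² / ((614000 − 133) × 0.024) = 17689 / 14733 ≈ 1.20.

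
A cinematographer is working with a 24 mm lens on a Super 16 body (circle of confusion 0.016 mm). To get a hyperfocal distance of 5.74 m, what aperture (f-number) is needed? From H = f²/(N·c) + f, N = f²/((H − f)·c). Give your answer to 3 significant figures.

f/6.30

Rearrange H = f²/(N·c) + f for N: N = f² / ((H − f)·c).
N = 24² / ((5740 − 24) × 0.016) = 576 / 91.46 ≈ 6.30.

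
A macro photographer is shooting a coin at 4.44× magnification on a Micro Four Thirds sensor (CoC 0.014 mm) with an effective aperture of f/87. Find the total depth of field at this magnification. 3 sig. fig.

0.124 mm

At magnification m, DoF ≈ 2·N_eff·c/m² = 2 × 87 × 0.014 / 4.44² = 2.436 / 19.71 ≈ 0.124 mm.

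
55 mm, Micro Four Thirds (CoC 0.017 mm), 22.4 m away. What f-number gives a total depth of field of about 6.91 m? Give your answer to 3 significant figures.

f/1.20

Write h = H − f = f²/(N·c). The thin-lens limits are Dn = s·h/(h + (s−f)) and Df = s·h/(h − (s−f)), so DoF = Df − Dn = 2·s·(s−f)·h / (h² − (s−f)²).
That is a quadratic in h: DoF·h² − 2·s·(s−f)·h − DoF·(s−f)² = 0 ⇒ h = (s−f)·(s + √(s² + DoF²)) / DoF = 22345 × (22400 + √(22400² + 6910²)) / 6910 = 22345 × (22400 + 23441.6) / 6910 ≈ 148239 mm.
Then N = f²/(c·h) = 55² / (0.017 × 148239) = 3025 / 2520.1 ≈ 1.20.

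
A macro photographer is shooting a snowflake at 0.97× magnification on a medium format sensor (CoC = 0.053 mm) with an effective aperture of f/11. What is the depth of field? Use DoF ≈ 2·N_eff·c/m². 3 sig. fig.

At magnification m, DoF ≈ 2·N_eff·c/m² = 2 × 11 × 0.053 / 0.97² = 1.166 / 0.9409 ≈ 1.24 mm.

1.24 mm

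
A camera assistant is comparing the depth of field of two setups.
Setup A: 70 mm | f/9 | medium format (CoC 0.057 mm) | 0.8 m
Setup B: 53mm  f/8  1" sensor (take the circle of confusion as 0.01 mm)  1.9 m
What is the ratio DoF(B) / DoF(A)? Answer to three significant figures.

Setup A: H = 70²/(9×0.057) + 70 ≈ 9621.7 mm; DoF = Df − Dn = 866.20 − 743.20 ≈ 123.00 mm.
Setup B: H = 53²/(8×0.01) + 53 ≈ 35165.5 mm; DoF = Df − Dn = 2005.49 − 1805.05 ≈ 200.44 mm.
Ratio = 200.44 / 123.00 ≈ 1.63.

1.63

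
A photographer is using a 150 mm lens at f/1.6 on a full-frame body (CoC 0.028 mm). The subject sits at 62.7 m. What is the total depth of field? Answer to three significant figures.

15.9 m

Hyperfocal distance H = f²/(N·c) + f = 150²/(1.6 × 0.028) + 150 = 22500/0.0448 + 150 ≈ 502382.1 mm ≈ 502.4 m.
Near limit Dn = s·(H − f)/(H + s − 2f) = 62700 × (502382.1 − 150) / (502382.1 + 62700 − 2 × 150) = 62700 × 502232.1 / 564782.1 ≈ 55756 mm.
Far limit Df = s·(H − f)/(H − s) = 62700 × (502382.1 − 150) / (502382.1 − 62700) = 62700 × 502232.1 / 439682.1 ≈ 71620 mm.
Depth of field = Df − Dn = 71620 − 55756 ≈ 15864 mm ≈ 15.9 m.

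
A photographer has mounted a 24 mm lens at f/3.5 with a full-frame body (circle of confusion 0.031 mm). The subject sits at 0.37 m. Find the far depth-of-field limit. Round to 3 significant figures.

396 mm

Hyperfocal distance H = f²/(N·c) + f = 24²/(3.5 × 0.031) + 24 = 576/0.1085 + 24 ≈ 5332.8 mm ≈ 5.333 m.
Far limit Df = s·(H − f)/(H − s) = 370 × (5332.8 − 24) / (5332.8 − 370) = 370 × 5308.8 / 4962.8 ≈ 395.80 mm.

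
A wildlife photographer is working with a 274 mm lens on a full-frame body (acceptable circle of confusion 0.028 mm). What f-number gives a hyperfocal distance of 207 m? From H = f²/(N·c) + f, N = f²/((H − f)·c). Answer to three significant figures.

f/13

Rearrange H = f²/(N·c) + f for N: N = f² / ((H − f)·c).
N = 274² / ((207000 − 274) × 0.028) = 75076 / 5788 ≈ 13.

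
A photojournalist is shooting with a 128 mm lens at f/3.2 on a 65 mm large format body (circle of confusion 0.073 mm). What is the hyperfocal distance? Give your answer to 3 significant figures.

Hyperfocal distance H = f²/(N·c) + f = 128²/(3.2 × 0.073) + 128 = 16384/0.2336 + 128 ≈ 70265.0 mm ≈ 70.3 m.

70.3 m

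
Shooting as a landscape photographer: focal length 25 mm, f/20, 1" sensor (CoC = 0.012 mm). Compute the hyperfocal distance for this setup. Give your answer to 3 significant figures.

2.63 m

Hyperfocal distance H = f²/(N·c) + f = 25²/(20 × 0.012) + 25 = 625/0.24 + 25 ≈ 2629.2 mm ≈ 2.63 m.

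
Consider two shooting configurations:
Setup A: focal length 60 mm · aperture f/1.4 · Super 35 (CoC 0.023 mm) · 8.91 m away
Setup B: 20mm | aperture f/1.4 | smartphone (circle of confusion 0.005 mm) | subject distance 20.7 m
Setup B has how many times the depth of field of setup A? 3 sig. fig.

12.1

Setup A: H = 60²/(1.4×0.023) + 60 ≈ 111861.2 mm; DoF = Df − Dn = 9675.9 − 8256.4 ≈ 1419.5 mm.
Setup B: H = 20²/(1.4×0.005) + 20 ≈ 57162.9 mm; DoF = Df − Dn = 32440 − 15199 ≈ 17241 mm.
Ratio = 17241 / 1419.5 ≈ 12.1.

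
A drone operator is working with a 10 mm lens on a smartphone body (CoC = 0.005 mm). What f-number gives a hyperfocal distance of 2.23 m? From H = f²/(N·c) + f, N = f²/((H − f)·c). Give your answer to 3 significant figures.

Rearrange H = f²/(N·c) + f for N: N = f² / ((H − f)·c).
N = 10² / ((2230 − 10) × 0.005) = 100 / 11.10 ≈ 9.01.

f/9.01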